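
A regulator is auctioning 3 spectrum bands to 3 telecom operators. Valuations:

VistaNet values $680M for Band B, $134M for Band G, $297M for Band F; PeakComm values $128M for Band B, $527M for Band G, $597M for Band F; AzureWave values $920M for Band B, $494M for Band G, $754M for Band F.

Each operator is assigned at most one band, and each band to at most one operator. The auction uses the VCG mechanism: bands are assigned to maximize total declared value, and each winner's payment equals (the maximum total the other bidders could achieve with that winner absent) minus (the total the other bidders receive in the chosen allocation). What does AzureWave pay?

AzureWave pays $70M.

Efficient allocation: VistaNet→Band B ($680M), PeakComm→Band G ($527M), AzureWave→Band F ($754M); total welfare W = $1961M.
AzureWave receives Band F at value $754M, so the others get W − 754 = $1207M.
Without AzureWave: best allocation of the remaining 2 bidders over all 3 bands is VistaNet→Band B ($680M), PeakComm→Band F ($597M), total $1277M.
VCG payment = (others' best without AzureWave) − (others' welfare with AzureWave) = 1277 − 1207 = $70M.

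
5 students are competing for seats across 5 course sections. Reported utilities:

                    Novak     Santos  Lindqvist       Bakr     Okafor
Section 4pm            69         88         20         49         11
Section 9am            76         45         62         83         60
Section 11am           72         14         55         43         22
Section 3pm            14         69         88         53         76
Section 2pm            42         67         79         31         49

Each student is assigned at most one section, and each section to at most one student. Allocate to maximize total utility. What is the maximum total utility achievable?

Optimal: Novak→Section 11am (72 points), Santos→Section 4pm (88 points), Lindqvist→Section 2pm (79 points), Bakr→Section 9am (83 points), Okafor→Section 3pm (76 points) — total 72+88+79+83+76 = 398 points.
Column-greedy (each section in turn goes to its best remaining student) gives 380 points, worse by 18.
Every other assignment is strictly worse.

Max total: 398 points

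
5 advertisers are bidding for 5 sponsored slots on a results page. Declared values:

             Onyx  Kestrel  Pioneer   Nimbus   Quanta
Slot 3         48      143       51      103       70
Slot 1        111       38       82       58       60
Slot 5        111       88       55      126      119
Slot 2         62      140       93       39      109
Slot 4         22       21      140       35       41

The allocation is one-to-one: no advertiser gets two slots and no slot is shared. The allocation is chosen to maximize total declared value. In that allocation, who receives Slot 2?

Quanta receives Slot 2.

Optimal: Onyx→Slot 1 ($111), Kestrel→Slot 3 ($143), Pioneer→Slot 4 ($140), Nimbus→Slot 5 ($126), Quanta→Slot 2 ($109) — total 111+143+140+126+109 = $629.
Swapping Pioneer↔Quanta (Pioneer→Slot 2 $93, Quanta→Slot 4 $41) loses 115.
No other one-to-one assignment exceeds $629.
Quanta's own top slot is Slot 5 ($119), but forcing Quanta→Slot 5 and reassigning the rest optimally gives only $613 — worse by 16.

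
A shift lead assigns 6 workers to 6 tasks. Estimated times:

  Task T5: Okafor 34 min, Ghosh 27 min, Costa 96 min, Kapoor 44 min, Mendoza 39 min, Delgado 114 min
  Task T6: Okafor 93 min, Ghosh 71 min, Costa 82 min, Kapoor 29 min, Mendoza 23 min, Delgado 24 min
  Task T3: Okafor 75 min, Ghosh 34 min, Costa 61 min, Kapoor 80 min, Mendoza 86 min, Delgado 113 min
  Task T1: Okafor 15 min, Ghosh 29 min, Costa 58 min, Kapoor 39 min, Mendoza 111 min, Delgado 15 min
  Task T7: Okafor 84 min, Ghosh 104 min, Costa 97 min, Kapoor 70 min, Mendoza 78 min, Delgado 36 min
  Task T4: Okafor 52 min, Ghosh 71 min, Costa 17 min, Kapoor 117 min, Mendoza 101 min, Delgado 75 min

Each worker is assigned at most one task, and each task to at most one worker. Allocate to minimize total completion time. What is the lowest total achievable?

This is a one-to-one assignment (minimum-cost bipartite matching).
Optimal: Okafor→Task T1 (15 min), Ghosh→Task T3 (34 min), Costa→Task T4 (17 min), Kapoor→Task T5 (44 min), Mendoza→Task T6 (23 min), Delgado→Task T7 (36 min) — total 15+34+17+44+23+36 = 169 min.
Min-entry greedy (repeatedly take the single cheapest remaining cell) gives 198 min, worse by 29.
Checked against all permutations: 169 min is optimal.

Minimum total: 169 min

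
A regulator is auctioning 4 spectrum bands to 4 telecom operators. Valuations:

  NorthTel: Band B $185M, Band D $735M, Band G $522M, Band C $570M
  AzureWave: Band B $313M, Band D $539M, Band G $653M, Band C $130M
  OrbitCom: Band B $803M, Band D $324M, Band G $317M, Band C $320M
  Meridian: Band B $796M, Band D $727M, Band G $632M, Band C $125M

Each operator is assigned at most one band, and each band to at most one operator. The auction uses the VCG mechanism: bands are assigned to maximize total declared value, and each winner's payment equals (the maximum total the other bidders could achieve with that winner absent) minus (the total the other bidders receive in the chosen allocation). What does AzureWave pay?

AzureWave pays $70M.

Efficient allocation: NorthTel→Band C ($570M), AzureWave→Band G ($653M), OrbitCom→Band B ($803M), Meridian→Band D ($727M); total welfare W = $2753M.
AzureWave receives Band G at value $653M, so the others get W − 653 = $2100M.
Without AzureWave: best allocation of the remaining 3 bidders over all 4 bands is NorthTel→Band D ($735M), OrbitCom→Band B ($803M), Meridian→Band G ($632M), total $2170M.
VCG payment = (others' best without AzureWave) − (others' welfare with AzureWave) = 2170 − 2100 = $70M.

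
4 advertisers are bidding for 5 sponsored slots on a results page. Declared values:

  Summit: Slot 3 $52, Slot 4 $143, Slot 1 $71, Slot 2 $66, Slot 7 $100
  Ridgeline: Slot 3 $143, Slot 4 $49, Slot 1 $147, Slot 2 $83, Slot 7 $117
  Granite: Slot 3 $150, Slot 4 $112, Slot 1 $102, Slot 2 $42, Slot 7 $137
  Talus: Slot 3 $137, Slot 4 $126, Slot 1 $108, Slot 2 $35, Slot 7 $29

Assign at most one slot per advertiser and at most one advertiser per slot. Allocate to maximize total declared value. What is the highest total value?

Max total: $564

Optimal: Summit→Slot 4 ($143), Ridgeline→Slot 1 ($147), Granite→Slot 7 ($137), Talus→Slot 3 ($137) — total 143+147+137+137 = $564.
Max-entry greedy (repeatedly take the single best remaining cell) gives $475, worse by 89.
Swapping Granite↔Summit (Granite→Slot 4 $112, Summit→Slot 7 $100) loses 68.
Every other assignment is strictly worse.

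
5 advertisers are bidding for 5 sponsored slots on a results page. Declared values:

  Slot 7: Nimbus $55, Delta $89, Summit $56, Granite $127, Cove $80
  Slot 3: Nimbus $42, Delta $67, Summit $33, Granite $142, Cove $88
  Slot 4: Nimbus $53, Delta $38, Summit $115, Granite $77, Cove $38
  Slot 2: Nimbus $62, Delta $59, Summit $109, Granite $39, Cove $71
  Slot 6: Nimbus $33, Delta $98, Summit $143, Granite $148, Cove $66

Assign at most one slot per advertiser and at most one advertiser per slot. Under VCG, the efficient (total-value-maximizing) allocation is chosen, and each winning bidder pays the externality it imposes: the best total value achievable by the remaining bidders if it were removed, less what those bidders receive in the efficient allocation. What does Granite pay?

Efficient allocation: Nimbus→Slot 2 ($62), Delta→Slot 7 ($89), Summit→Slot 4 ($115), Granite→Slot 6 ($148), Cove→Slot 3 ($88); total welfare W = $502.
Granite receives Slot 6 at value $148, so the others get W − 148 = $354.
Without Granite: best allocation of the remaining 4 bidders over all 5 slots is Nimbus→Slot 2 ($62), Delta→Slot 7 ($89), Summit→Slot 6 ($143), Cove→Slot 3 ($88), total $382.
VCG payment = (others' best without Granite) − (others' welfare with Granite) = 382 − 354 = $28.

Granite pays $28.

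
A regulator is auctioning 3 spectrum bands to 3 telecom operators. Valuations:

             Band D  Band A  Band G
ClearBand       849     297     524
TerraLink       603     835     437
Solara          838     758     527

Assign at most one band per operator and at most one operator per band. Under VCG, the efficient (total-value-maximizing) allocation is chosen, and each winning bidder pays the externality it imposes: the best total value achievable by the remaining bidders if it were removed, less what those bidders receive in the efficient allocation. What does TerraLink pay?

Efficient allocation: ClearBand→Band D ($849M), TerraLink→Band A ($835M), Solara→Band G ($527M); total welfare W = $2211M.
TerraLink receives Band A at value $835M, so the others get W − 835 = $1376M.
Without TerraLink: best allocation of the remaining 2 bidders over all 3 bands is ClearBand→Band D ($849M), Solara→Band A ($758M), total $1607M.
VCG payment = (others' best without TerraLink) − (others' welfare with TerraLink) = 1607 − 1376 = $231M.

TerraLink pays $231M.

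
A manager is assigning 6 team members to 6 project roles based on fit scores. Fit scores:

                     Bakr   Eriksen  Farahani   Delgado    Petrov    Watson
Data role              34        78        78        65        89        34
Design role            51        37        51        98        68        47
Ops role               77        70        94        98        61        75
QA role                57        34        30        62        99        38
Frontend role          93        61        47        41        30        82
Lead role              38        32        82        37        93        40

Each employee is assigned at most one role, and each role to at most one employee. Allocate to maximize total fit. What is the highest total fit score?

Maximum total: 525 pts

Optimal: Bakr→Frontend role (93 pts), Eriksen→Data role (78 pts), Farahani→Lead role (82 pts), Delgado→Design role (98 pts), Petrov→QA role (99 pts), Watson→Ops role (75 pts) — total 93+78+82+98+99+75 = 525 pts.
Column-greedy (each role in turn goes to its best remaining employee) gives 452 pts, worse by 73.
Swapping Delgado↔Farahani (Delgado→Lead role 37 pts, Farahani→Design role 51 pts) loses 92.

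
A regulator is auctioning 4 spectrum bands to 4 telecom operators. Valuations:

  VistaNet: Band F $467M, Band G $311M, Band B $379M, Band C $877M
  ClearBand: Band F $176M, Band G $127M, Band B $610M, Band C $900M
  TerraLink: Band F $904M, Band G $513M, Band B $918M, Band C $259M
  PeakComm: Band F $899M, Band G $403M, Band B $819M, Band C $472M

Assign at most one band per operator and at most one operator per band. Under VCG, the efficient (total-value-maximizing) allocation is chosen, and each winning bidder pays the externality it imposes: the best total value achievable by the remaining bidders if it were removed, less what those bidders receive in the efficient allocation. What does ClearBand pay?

Efficient allocation: VistaNet→Band G ($311M), ClearBand→Band C ($900M), TerraLink→Band B ($918M), PeakComm→Band F ($899M); total welfare W = $3028M.
ClearBand receives Band C at value $900M, so the others get W − 900 = $2128M.
Without ClearBand: best allocation of the remaining 3 bidders over all 4 bands is VistaNet→Band C ($877M), TerraLink→Band B ($918M), PeakComm→Band F ($899M), total $2694M.
VCG payment = (others' best without ClearBand) − (others' welfare with ClearBand) = 2694 − 2128 = $566M.

ClearBand pays $566M.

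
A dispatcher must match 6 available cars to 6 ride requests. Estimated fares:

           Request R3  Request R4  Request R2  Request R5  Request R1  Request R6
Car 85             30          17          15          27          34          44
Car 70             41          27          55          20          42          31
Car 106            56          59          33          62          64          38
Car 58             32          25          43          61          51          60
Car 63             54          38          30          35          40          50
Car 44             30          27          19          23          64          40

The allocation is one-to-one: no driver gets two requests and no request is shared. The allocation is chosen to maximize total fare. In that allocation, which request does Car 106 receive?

Car 106 receives Request R4.

Optimal: Car 85→Request R6 ($44), Car 70→Request R2 ($55), Car 106→Request R4 ($59), Car 58→Request R5 ($61), Car 63→Request R3 ($54), Car 44→Request R1 ($64) — total 44+55+59+61+54+64 = $337.
Row-greedy (each driver in turn takes its best remaining request) gives $305, worse by 32.
Every other assignment is strictly worse.
Car 106's own top request is Request R1 ($64), but forcing Car 106→Request R1 and reassigning the rest optimally gives only $305 — worse by 32.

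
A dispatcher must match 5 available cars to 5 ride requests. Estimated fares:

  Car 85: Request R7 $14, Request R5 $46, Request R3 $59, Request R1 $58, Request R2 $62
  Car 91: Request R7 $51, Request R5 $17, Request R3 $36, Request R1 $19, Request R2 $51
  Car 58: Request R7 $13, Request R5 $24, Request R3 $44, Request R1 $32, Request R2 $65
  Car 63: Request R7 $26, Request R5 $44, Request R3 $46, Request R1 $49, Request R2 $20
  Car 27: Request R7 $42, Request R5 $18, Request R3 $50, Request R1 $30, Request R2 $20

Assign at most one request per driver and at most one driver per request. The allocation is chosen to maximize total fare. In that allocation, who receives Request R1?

This is a one-to-one assignment (maximum-weight bipartite matching).
Optimal: Car 85→Request R1 ($58), Car 91→Request R7 ($51), Car 58→Request R2 ($65), Car 63→Request R5 ($44), Car 27→Request R3 ($50) — total 58+51+65+44+50 = $268.
Column-greedy (each request in turn goes to its best remaining driver) gives $261, worse by 7.
Next-best assignment: Car 85→Request R5, Car 91→Request R7, Car 58→Request R2, Car 63→Request R1, Car 27→Request R3 = $261.
Car 85's own top request is Request R2 ($62), but forcing Car 85→Request R2 and reassigning the rest optimally gives only $239 — worse by 29.

Car 85 receives Request R1.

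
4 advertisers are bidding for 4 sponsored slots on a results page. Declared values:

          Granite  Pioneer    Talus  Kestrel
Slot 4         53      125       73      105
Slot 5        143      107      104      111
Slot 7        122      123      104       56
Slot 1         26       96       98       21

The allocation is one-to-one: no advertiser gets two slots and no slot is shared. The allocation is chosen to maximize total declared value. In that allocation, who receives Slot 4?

Treat this as an assignment problem: match each advertiser to one slot.
Optimal: Granite→Slot 5 ($143), Pioneer→Slot 7 ($123), Talus→Slot 1 ($98), Kestrel→Slot 4 ($105) — total 143+123+98+105 = $469.
Row-greedy (each advertiser in turn takes its best remaining slot) gives $393, worse by 76.
Swapping Pioneer↔Granite (Pioneer→Slot 5 $107, Granite→Slot 7 $122) loses 37.
Kestrel's own top slot is Slot 5 ($111), but forcing Kestrel→Slot 5 and reassigning the rest optimally gives only $456 — worse by 13.

Kestrel receives Slot 4.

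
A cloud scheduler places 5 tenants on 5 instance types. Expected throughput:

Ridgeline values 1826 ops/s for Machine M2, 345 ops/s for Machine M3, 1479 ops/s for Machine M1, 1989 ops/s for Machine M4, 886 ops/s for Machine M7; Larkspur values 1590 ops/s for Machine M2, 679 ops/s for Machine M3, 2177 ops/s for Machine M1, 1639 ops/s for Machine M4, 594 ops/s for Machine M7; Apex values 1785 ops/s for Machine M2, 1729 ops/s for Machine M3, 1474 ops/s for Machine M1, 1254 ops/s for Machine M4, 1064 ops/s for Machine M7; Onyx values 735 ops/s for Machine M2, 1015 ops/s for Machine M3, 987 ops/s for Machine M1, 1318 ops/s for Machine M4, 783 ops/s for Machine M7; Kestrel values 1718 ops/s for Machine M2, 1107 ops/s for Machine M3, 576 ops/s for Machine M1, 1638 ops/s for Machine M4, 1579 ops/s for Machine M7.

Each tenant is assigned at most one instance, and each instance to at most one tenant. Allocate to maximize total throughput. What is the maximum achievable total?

Max total: 8629 ops/s

This is the linear assignment problem.
Optimal: Ridgeline→Machine M2 (1826 ops/s), Larkspur→Machine M1 (2177 ops/s), Apex→Machine M3 (1729 ops/s), Onyx→Machine M4 (1318 ops/s), Kestrel→Machine M7 (1579 ops/s) — total 1826+2177+1729+1318+1579 = 8629 ops/s.
Column-greedy (each instance in turn goes to its best remaining tenant) gives 8153 ops/s, worse by 476.
Swapping Onyx↔Larkspur (Onyx→Machine M1 987 ops/s, Larkspur→Machine M4 1639 ops/s) loses 869.
Checked against all permutations: 8629 ops/s is optimal.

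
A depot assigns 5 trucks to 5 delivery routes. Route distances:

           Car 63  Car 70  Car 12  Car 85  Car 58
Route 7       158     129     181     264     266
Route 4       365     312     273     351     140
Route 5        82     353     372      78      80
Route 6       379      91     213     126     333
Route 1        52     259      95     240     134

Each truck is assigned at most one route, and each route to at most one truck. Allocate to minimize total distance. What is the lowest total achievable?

Minimum total: 542 km

Treat this as an assignment problem: match each truck to one route.
Optimal: Car 63→Route 1 (52 km), Car 70→Route 6 (91 km), Car 12→Route 7 (181 km), Car 85→Route 5 (78 km), Car 58→Route 4 (140 km) — total 52+91+181+78+140 = 542 km.
Column-greedy (each route in turn goes to its cheapest remaining truck) gives 612 km, worse by 70.
Next-best assignment: Car 63→Route 7, Car 70→Route 6, Car 12→Route 1, Car 85→Route 5, Car 58→Route 4 = 562 km.
Checked against all permutations: 542 km is optimal.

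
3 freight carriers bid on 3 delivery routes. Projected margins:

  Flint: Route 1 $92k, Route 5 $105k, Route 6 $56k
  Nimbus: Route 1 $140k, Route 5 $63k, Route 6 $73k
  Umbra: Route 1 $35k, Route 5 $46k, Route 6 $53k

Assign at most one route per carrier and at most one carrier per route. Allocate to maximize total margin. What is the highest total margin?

Maximum total: $298k

Treat this as an assignment problem: match each carrier to one route.
Optimal: Flint→Route 5 ($105k), Nimbus→Route 1 ($140k), Umbra→Route 6 ($53k) — total 105+140+53 = $298k.
Swapping Umbra↔Flint (Umbra→Route 5 $46k, Flint→Route 6 $56k) loses 56.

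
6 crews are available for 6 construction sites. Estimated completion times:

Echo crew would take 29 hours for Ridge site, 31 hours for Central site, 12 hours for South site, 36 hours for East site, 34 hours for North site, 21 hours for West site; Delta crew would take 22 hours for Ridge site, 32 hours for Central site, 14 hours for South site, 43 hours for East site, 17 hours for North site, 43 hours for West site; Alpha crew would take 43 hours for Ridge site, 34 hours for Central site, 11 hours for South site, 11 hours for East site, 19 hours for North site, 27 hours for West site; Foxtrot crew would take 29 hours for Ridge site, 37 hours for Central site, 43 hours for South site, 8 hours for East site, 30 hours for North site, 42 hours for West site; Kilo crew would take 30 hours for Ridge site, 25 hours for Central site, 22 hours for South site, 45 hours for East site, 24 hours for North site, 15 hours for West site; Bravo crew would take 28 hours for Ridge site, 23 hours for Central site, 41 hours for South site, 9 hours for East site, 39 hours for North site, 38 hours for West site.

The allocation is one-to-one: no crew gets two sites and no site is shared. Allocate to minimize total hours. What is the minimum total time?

Optimal: Echo crew→South site (12 hours), Delta crew→Ridge site (22 hours), Alpha crew→North site (19 hours), Foxtrot crew→East site (8 hours), Kilo crew→West site (15 hours), Bravo crew→Central site (23 hours) — total 12+22+19+8+15+23 = 99 hours.
Min-entry greedy (repeatedly take the single cheapest remaining cell) gives 103 hours, worse by 4.
Next-best assignment: Echo crew→Ridge site, Delta crew→North site, Alpha crew→South site, Foxtrot crew→East site, Kilo crew→West site, Bravo crew→Central site = 103 hours.
Swapping Delta crew↔Alpha crew (Delta crew→North site 17 hours, Alpha crew→Ridge site 43 hours) adds 19.
Checked against all permutations: 99 hours is optimal.

Min total: 99 hours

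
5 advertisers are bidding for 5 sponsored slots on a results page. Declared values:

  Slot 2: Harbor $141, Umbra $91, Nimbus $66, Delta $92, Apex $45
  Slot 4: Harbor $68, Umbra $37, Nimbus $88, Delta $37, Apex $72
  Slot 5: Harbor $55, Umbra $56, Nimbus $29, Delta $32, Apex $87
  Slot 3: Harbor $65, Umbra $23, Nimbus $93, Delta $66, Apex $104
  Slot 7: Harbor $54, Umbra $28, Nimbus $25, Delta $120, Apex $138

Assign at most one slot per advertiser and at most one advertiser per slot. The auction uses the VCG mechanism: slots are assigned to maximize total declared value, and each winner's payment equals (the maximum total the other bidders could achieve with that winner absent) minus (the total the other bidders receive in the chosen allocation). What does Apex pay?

Apex pays $5.

Efficient allocation: Harbor→Slot 2 ($141), Umbra→Slot 5 ($56), Nimbus→Slot 4 ($88), Delta→Slot 7 ($120), Apex→Slot 3 ($104); total welfare W = $509.
Apex receives Slot 3 at value $104, so the others get W − 104 = $405.
Without Apex: best allocation of the remaining 4 bidders over all 5 slots is Harbor→Slot 2 ($141), Umbra→Slot 5 ($56), Nimbus→Slot 3 ($93), Delta→Slot 7 ($120), total $410.
VCG payment = (others' best without Apex) − (others' welfare with Apex) = 410 − 405 = $5.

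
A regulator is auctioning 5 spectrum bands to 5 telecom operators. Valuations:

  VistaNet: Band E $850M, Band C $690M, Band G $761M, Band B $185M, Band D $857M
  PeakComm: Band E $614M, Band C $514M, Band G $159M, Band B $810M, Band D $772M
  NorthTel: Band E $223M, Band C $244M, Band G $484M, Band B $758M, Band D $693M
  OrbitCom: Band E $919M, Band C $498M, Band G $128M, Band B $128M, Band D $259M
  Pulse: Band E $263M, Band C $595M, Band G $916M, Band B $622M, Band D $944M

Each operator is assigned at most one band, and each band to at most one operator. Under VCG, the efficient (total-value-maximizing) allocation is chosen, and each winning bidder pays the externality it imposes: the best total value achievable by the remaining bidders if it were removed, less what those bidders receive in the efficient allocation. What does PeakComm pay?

Efficient allocation: VistaNet→Band C ($690M), PeakComm→Band D ($772M), NorthTel→Band B ($758M), OrbitCom→Band E ($919M), Pulse→Band G ($916M); total welfare W = $4055M.
PeakComm receives Band D at value $772M, so the others get W − 772 = $3283M.
Without PeakComm: best allocation of the remaining 4 bidders over all 5 bands is VistaNet→Band D ($857M), NorthTel→Band B ($758M), OrbitCom→Band E ($919M), Pulse→Band G ($916M), total $3450M.
VCG payment = (others' best without PeakComm) − (others' welfare with PeakComm) = 3450 − 3283 = $167M.

PeakComm pays $167M.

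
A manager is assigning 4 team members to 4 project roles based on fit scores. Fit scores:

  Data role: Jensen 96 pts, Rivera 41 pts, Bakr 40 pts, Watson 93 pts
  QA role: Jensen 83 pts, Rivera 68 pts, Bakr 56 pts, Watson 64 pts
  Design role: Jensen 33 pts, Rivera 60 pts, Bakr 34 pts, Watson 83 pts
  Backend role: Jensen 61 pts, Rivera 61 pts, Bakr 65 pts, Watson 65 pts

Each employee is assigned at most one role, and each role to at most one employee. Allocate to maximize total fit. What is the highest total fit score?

Maximum total: 312 pts

Optimal: Jensen→Data role (96 pts), Rivera→QA role (68 pts), Bakr→Backend role (65 pts), Watson→Design role (83 pts) — total 96+68+65+83 = 312 pts.
Every other assignment is strictly worse.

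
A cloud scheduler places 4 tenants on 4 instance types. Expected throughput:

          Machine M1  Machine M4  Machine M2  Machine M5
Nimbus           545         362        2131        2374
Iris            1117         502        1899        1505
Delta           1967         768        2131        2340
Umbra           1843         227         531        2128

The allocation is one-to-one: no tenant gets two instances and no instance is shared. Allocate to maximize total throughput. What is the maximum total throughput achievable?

Treat this as an assignment problem: match each tenant to one instance.
Optimal: Nimbus→Machine M5 (2374 ops/s), Iris→Machine M2 (1899 ops/s), Delta→Machine M4 (768 ops/s), Umbra→Machine M1 (1843 ops/s) — total 2374+1899+768+1843 = 6884 ops/s.
Row-greedy (each tenant in turn takes its best remaining instance) gives 6467 ops/s, worse by 417.

Maximum total: 6884 ops/s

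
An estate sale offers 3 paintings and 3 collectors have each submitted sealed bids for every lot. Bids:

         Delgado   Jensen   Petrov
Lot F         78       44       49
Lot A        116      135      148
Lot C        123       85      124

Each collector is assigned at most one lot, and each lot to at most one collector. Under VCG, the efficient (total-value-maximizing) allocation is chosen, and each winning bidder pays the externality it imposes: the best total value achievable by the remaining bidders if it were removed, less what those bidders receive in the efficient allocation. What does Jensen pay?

Jensen pays $69.

Efficient allocation: Delgado→Lot F ($78), Jensen→Lot A ($135), Petrov→Lot C ($124); total welfare W = $337.
Jensen receives Lot A at value $135, so the others get W − 135 = $202.
Without Jensen: best allocation of the remaining 2 bidders over all 3 lots is Delgado→Lot C ($123), Petrov→Lot A ($148), total $271.
VCG payment = (others' best without Jensen) − (others' welfare with Jensen) = 271 − 202 = $69.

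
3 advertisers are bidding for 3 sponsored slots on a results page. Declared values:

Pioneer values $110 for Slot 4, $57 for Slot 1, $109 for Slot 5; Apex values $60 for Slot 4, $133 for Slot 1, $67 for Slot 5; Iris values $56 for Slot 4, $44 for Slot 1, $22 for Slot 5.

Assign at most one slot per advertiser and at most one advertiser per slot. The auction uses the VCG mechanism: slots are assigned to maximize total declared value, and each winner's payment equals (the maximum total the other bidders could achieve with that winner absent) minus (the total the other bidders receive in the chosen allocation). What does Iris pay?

Efficient allocation: Pioneer→Slot 5 ($109), Apex→Slot 1 ($133), Iris→Slot 4 ($56); total welfare W = $298.
Iris receives Slot 4 at value $56, so the others get W − 56 = $242.
Without Iris: best allocation of the remaining 2 bidders over all 3 slots is Pioneer→Slot 4 ($110), Apex→Slot 1 ($133), total $243.
VCG payment = (others' best without Iris) − (others' welfare with Iris) = 243 − 242 = $1.

Iris pays $1.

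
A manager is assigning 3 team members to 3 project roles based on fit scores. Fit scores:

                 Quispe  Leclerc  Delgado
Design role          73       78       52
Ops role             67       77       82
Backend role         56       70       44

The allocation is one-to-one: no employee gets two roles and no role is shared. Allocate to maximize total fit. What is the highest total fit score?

Optimal: Quispe→Design role (73 pts), Leclerc→Backend role (70 pts), Delgado→Ops role (82 pts) — total 73+70+82 = 225 pts.
Row-greedy (each employee in turn takes its best remaining role) gives 194 pts, worse by 31.
Next-best assignment: Quispe→Backend role, Leclerc→Design role, Delgado→Ops role = 216 pts.
Every other assignment is strictly worse.

Max total: 225 pts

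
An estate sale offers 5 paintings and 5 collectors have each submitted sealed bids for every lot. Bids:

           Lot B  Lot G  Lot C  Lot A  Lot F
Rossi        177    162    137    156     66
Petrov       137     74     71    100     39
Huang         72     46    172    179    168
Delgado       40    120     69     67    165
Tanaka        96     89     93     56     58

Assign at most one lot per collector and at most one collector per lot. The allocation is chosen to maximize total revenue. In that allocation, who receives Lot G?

Rossi receives Lot G.

Optimal: Rossi→Lot G ($162), Petrov→Lot B ($137), Huang→Lot A ($179), Delgado→Lot F ($165), Tanaka→Lot C ($93) — total 162+137+179+165+93 = $736.
Max-entry greedy (repeatedly take the single best remaining cell) gives $688, worse by 48.
Checked against all permutations: $736 is optimal.
Rossi's own top lot is Lot B ($177), but forcing Rossi→Lot B and reassigning the rest optimally gives only $703 — worse by 33.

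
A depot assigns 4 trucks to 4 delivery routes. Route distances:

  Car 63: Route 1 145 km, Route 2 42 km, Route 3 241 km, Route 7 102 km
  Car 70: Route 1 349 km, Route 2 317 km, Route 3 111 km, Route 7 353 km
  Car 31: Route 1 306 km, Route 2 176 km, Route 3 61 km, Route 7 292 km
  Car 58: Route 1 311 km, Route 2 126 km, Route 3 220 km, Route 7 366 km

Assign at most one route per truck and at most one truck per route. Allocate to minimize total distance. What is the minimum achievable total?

Minimum total: 638 km

Optimal: Car 63→Route 7 (102 km), Car 70→Route 1 (349 km), Car 31→Route 3 (61 km), Car 58→Route 2 (126 km) — total 102+349+61+126 = 638 km.
Min-entry greedy (repeatedly take the single cheapest remaining cell) gives 767 km, worse by 129.
Swapping Car 63↔Car 31 (Car 63→Route 3 241 km, Car 31→Route 7 292 km) adds 370.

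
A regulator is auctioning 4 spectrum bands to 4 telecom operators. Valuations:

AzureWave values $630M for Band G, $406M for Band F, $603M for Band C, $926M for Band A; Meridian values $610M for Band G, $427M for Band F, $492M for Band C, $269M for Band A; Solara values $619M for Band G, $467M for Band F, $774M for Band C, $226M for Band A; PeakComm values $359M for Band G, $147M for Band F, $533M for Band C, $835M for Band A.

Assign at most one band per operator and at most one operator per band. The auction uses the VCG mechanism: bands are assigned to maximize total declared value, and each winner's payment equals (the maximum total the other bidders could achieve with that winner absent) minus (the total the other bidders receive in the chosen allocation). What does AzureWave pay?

Efficient allocation: AzureWave→Band G ($630M), Meridian→Band F ($427M), Solara→Band C ($774M), PeakComm→Band A ($835M); total welfare W = $2666M.
AzureWave receives Band G at value $630M, so the others get W − 630 = $2036M.
Without AzureWave: best allocation of the remaining 3 bidders over all 4 bands is Meridian→Band G ($610M), Solara→Band C ($774M), PeakComm→Band A ($835M), total $2219M.
VCG payment = (others' best without AzureWave) − (others' welfare with AzureWave) = 2219 − 2036 = $183M.

AzureWave pays $183M.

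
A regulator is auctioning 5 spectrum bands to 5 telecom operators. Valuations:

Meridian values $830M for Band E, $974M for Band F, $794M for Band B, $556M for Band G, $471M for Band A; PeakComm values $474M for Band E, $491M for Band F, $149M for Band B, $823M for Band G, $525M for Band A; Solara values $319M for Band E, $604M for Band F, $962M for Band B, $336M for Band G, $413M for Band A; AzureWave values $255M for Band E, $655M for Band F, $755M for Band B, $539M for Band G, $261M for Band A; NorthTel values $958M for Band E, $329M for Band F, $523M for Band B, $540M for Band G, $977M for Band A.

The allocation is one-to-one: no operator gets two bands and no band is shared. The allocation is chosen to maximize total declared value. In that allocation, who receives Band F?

AzureWave receives Band F.

Treat this as an assignment problem: match each operator to one band.
Optimal: Meridian→Band E ($830M), PeakComm→Band G ($823M), Solara→Band B ($962M), AzureWave→Band F ($655M), NorthTel→Band A ($977M) — total 830+823+962+655+977 = $4247M.
Row-greedy (each operator in turn takes its best remaining band) gives $3978M, worse by 269.
Swapping Meridian↔AzureWave (Meridian→Band F $974M, AzureWave→Band E $255M) loses 256.
No other one-to-one assignment exceeds $4247M.
AzureWave's own top band is Band B ($755M), but forcing AzureWave→Band B and reassigning the rest optimally gives only $3989M — worse by 258.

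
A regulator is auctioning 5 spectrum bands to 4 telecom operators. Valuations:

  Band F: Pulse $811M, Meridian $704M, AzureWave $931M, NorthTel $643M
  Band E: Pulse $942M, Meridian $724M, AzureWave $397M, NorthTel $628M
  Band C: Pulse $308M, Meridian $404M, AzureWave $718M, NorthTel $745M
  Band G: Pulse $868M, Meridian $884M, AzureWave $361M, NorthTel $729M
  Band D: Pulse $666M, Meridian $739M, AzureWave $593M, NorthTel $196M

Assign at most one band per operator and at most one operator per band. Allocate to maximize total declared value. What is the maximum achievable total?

Treat this as an assignment problem: match each operator to one band.
Optimal: Pulse→Band E ($942M), Meridian→Band G ($884M), AzureWave→Band F ($931M), NorthTel→Band C ($745M) — total 942+884+931+745 = $3502M.
Checked against all permutations: $3502M is optimal.

Maximum total: $3502M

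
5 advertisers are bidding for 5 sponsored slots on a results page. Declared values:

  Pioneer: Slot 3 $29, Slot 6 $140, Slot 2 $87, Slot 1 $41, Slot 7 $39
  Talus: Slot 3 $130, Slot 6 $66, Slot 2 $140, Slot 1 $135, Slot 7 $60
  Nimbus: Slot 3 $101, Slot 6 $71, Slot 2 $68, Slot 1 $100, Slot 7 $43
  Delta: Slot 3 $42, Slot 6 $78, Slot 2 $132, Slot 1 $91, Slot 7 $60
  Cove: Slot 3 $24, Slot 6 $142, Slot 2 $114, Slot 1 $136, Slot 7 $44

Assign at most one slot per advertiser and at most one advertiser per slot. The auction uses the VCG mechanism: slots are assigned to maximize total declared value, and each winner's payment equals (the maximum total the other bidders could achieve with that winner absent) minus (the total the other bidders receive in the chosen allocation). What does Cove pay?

Cove pays $63.

Efficient allocation: Pioneer→Slot 6 ($140), Talus→Slot 3 ($130), Nimbus→Slot 7 ($43), Delta→Slot 2 ($132), Cove→Slot 1 ($136); total welfare W = $581.
Cove receives Slot 1 at value $136, so the others get W − 136 = $445.
Without Cove: best allocation of the remaining 4 bidders over all 5 slots is Pioneer→Slot 6 ($140), Talus→Slot 1 ($135), Nimbus→Slot 3 ($101), Delta→Slot 2 ($132), total $508.
VCG payment = (others' best without Cove) − (others' welfare with Cove) = 508 − 445 = $63.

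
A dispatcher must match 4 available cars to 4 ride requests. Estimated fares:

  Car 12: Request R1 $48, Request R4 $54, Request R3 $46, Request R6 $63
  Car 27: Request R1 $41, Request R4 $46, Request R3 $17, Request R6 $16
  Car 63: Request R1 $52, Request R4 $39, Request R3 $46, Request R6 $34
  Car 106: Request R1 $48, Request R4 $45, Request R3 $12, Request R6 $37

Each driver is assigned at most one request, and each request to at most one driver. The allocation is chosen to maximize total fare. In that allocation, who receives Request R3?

Car 63 receives Request R3.

Optimal: Car 12→Request R6 ($63), Car 27→Request R4 ($46), Car 63→Request R3 ($46), Car 106→Request R1 ($48) — total 63+46+46+48 = $203.
Max-entry greedy (repeatedly take the single best remaining cell) gives $173, worse by 30.
Next-best assignment: Car 12→Request R6, Car 27→Request R1, Car 63→Request R3, Car 106→Request R4 = $195.
Car 63's own top request is Request R1 ($52), but forcing Car 63→Request R1 and reassigning the rest optimally gives only $181 — worse by 22.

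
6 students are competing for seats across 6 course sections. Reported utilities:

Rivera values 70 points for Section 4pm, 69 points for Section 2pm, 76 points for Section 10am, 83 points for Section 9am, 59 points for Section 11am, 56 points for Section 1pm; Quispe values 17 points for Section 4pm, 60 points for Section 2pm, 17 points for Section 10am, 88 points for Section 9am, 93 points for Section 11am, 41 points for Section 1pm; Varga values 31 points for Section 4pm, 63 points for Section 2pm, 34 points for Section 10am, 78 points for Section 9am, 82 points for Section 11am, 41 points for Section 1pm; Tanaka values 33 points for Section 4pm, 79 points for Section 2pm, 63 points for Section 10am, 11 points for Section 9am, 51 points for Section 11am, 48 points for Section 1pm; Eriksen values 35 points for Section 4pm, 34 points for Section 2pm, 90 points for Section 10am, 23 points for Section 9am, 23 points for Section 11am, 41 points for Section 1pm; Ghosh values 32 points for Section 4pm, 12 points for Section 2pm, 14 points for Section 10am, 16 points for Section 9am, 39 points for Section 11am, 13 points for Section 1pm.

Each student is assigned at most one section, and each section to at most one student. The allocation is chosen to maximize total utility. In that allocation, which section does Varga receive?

Varga receives Section 9am.

Optimal: Rivera→Section 1pm (56 points), Quispe→Section 11am (93 points), Varga→Section 9am (78 points), Tanaka→Section 2pm (79 points), Eriksen→Section 10am (90 points), Ghosh→Section 4pm (32 points) — total 56+93+78+79+90+32 = 428 points.
Column-greedy (each section in turn goes to its best remaining student) gives 422 points, worse by 6.
Checked against all permutations: 428 points is optimal.
Varga's own top section is Section 11am (82 points), but forcing Varga→Section 11am and reassigning the rest optimally gives only 427 points — worse by 1.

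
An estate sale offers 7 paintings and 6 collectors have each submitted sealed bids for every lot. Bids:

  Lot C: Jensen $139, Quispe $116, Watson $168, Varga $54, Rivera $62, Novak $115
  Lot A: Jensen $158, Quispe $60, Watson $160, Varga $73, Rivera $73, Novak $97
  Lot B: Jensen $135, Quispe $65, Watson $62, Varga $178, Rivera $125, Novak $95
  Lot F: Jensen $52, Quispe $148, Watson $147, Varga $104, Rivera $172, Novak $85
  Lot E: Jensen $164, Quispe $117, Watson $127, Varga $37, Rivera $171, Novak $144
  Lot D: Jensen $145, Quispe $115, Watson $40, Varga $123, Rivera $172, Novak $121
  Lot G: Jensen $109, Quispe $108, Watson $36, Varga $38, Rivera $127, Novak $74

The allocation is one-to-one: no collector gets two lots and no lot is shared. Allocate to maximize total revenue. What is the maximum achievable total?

This is the linear assignment problem.
Optimal: Jensen→Lot A ($158), Quispe→Lot F ($148), Watson→Lot C ($168), Varga→Lot B ($178), Rivera→Lot D ($172), Novak→Lot E ($144) — total 158+148+168+178+172+144 = $968.
Row-greedy (each collector in turn takes its best remaining lot) gives $927, worse by 41.
Swapping Varga↔Quispe (Varga→Lot F $104, Quispe→Lot B $65) loses 157.

Max total: $968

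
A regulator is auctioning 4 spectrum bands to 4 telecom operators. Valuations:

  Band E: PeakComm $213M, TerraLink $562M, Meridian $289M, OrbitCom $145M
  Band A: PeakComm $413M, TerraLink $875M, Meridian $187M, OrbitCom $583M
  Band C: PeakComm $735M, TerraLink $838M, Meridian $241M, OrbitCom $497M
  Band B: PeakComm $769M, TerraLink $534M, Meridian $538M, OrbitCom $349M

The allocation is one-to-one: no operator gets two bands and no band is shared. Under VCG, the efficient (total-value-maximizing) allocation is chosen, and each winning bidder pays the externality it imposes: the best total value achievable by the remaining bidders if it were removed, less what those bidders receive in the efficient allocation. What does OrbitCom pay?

OrbitCom pays $252M.

Efficient allocation: PeakComm→Band B ($769M), TerraLink→Band C ($838M), Meridian→Band E ($289M), OrbitCom→Band A ($583M); total welfare W = $2479M.
OrbitCom receives Band A at value $583M, so the others get W − 583 = $1896M.
Without OrbitCom: best allocation of the remaining 3 bidders over all 4 bands is PeakComm→Band C ($735M), TerraLink→Band A ($875M), Meridian→Band B ($538M), total $2148M.
VCG payment = (others' best without OrbitCom) − (others' welfare with OrbitCom) = 2148 − 1896 = $252M.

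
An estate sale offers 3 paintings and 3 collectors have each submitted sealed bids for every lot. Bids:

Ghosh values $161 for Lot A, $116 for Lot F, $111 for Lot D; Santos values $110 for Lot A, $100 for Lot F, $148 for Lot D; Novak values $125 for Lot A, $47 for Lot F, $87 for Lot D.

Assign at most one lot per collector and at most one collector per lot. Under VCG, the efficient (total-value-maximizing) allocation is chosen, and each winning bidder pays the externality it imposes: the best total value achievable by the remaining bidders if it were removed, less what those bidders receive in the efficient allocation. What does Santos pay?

Efficient allocation: Ghosh→Lot F ($116), Santos→Lot D ($148), Novak→Lot A ($125); total welfare W = $389.
Santos receives Lot D at value $148, so the others get W − 148 = $241.
Without Santos: best allocation of the remaining 2 bidders over all 3 lots is Ghosh→Lot A ($161), Novak→Lot D ($87), total $248.
VCG payment = (others' best without Santos) − (others' welfare with Santos) = 248 − 241 = $7.

Santos pays $7.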